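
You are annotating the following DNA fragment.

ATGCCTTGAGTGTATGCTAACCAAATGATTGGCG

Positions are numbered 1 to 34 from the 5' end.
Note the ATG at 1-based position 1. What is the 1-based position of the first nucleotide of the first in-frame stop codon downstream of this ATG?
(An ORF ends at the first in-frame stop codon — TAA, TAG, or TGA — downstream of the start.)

Codons from position 1: ATG (1–3), CCT (4–6), TGA (7–9).
TGA is a stop codon; it begins at position 7.

7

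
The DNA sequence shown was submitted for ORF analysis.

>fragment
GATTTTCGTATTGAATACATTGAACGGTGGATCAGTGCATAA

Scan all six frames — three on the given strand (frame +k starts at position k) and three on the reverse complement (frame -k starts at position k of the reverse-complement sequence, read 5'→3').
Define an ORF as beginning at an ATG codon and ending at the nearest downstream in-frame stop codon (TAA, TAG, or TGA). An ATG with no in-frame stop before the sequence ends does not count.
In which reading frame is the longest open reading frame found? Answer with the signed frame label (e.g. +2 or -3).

-3

Reverse complement (5'→3'): TTATGCACTGATCCACCGTTCAATGTATTCAATACGAAAATC
Frame +1: GAT TTT CGT ATT GAA TAC ATT GAA CGG TGG ATC AGT GCA TAA — no ATG→stop ORF.
Frame +2: ATT TTC GTA TTG AAT ACA TTG AAC GGT GGA TCA GTG CAT — no ATG→stop ORF.
Frame +3: TTT TCG TAT TGA ATA CAT TGA ACG GTG GAT CAG TGC ATA — no ATG→stop ORF.
Frame -1: TTA TGC ACT GAT CCA CCG TTC AAT GTA TTC AAT ACG AAA ATC — no ATG→stop ORF.
Frame -2: TAT GCA CTG ATC CAC CGT TCA ATG TAT TCA ATA CGA AAA — no ATG→stop ORF.
Frame -3: ATG CAC TGA TCC ACC GTT CAA TGT ATT CAA TAC GAA AAT — ATG at 3, stop TGA at 9 → 9 nt.
Longest ORF is 9 nt in frame -3 (positions 3–11).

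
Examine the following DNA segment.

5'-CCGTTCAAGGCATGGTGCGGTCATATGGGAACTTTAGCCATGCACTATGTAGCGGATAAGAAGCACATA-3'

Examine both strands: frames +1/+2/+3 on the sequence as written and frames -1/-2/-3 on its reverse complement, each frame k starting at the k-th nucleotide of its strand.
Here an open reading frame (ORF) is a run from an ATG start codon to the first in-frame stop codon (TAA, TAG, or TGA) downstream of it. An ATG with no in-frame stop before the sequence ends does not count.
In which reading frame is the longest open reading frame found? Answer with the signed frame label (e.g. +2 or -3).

+3

Reverse complement (5'→3'): TATGTGCTTCTTATCCGCTACATAGTGCATGGCTAAAGTTCCCATATGACCGCACCATGCCTTGAACGG
Frame +1: CCG TTC AAG GCA TGG TGC GGT CAT ATG GGA ACT TTA GCC ATG CAC TAT GTA GCG GAT AAG AAG CAC ATA — no ATG→stop ORF.
Frame +2: CGT TCA AGG CAT GGT GCG GTC ATA TGG GAA CTT TAG CCA TGC ACT ATG TAG CGG ATA AGA AGC ACA — ATG at 47, stop TAG at 50 → 6 nt.
Frame +3: GTT CAA GGC ATG GTG CGG TCA TAT GGG AAC TTT AGC CAT GCA CTA TGT AGC GGA TAA GAA GCA CAT — ATG at 12, stop TAA at 57 → 48 nt.
Frame -1: TAT GTG CTT CTT ATC CGC TAC ATA GTG CAT GGC TAA AGT TCC CAT ATG ACC GCA CCA TGC CTT GAA CGG — no ATG→stop ORF.
Frame -2: ATG TGC TTC TTA TCC GCT ACA TAG TGC ATG GCT AAA GTT CCC ATA TGA CCG CAC CAT GCC TTG AAC — ATG at 2, stop TAG at 23 → 24 nt; ATG at 29, stop TGA at 47 → 21 nt.
Frame -3: TGT GCT TCT TAT CCG CTA CAT AGT GCA TGG CTA AAG TTC CCA TAT GAC CGC ACC ATG CCT TGA ACG — ATG at 57, stop TGA at 63 → 9 nt.
Longest ORF is 48 nt in frame +3 (positions 12–59).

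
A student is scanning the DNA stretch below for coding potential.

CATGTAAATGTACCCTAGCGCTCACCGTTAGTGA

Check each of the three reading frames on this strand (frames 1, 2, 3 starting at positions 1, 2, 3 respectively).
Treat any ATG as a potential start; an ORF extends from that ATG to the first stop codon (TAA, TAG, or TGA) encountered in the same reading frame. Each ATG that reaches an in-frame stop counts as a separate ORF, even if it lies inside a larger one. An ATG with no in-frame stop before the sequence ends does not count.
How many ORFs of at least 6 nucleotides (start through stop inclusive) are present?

Frame 1: CAT GTA AAT GTA CCC TAG CGC TCA CCG TTA GTG — no ATG→stop ORF.
Frame 2: ATG TAA ATG TAC CCT AGC GCT CAC CGT TAG TGA — ATG at 2, stop TAA at 5 → 6 nt; ATG at 8, stop TAG at 29 → 24 nt.
Frame 3: TGT AAA TGT ACC CTA GCG CTC ACC GTT AGT — no ATG→stop ORF.
ORFs ≥ 6 nucleotides: frame 2 2–7 (6 nucleotides), frame 2 8–31 (24 nucleotides). Count = 2.

2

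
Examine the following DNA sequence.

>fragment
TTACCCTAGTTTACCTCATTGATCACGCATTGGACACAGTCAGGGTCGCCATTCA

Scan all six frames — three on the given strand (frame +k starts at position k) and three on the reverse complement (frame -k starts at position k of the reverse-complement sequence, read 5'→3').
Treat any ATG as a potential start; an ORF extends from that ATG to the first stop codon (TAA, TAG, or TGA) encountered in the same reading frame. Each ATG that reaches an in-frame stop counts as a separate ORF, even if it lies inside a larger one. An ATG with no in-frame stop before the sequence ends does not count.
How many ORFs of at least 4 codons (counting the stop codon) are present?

2

Reverse complement (5'→3'): TGAATGGCGACCCTGACTGTGTCCAATGCGTGATCAATGAGGTAAACTAGGGTAA
Frame +1: TTA CCC TAG TTT ACC TCA TTG ATC ACG CAT TGG ACA CAG TCA GGG TCG CCA TTC — no ATG→stop ORF.
Frame +2: TAC CCT AGT TTA CCT CAT TGA TCA CGC ATT GGA CAC AGT CAG GGT CGC CAT TCA — no ATG→stop ORF.
Frame +3: ACC CTA GTT TAC CTC ATT GAT CAC GCA TTG GAC ACA GTC AGG GTC GCC ATT — no ATG→stop ORF.
Frame -1: TGA ATG GCG ACC CTG ACT GTG TCC AAT GCG TGA TCA ATG AGG TAA ACT AGG GTA — ATG at 4, stop TGA at 31 → 30 nt; ATG at 37, stop TAA at 43 → 9 nt.
Frame -2: GAA TGG CGA CCC TGA CTG TGT CCA ATG CGT GAT CAA TGA GGT AAA CTA GGG TAA — ATG at 26, stop TGA at 38 → 15 nt.
Frame -3: AAT GGC GAC CCT GAC TGT GTC CAA TGC GTG ATC AAT GAG GTA AAC TAG GGT — no ATG→stop ORF.
ORFs ≥ 4 codons: frame -1 4–33 (10 codons), frame -2 26–40 (5 codons). Count = 2.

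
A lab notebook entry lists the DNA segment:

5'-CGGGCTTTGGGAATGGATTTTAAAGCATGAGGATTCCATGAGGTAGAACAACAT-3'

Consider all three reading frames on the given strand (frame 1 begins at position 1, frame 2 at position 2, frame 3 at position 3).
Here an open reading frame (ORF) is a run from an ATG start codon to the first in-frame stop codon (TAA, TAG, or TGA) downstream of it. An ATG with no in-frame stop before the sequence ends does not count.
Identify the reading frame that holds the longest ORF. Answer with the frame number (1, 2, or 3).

Frame 1: CGG GCT TTG GGA ATG GAT TTT AAA GCA TGA GGA TTC CAT GAG GTA GAA CAA CAT — ATG at 13, stop TGA at 28 → 18 nt.
Frame 2: GGG CTT TGG GAA TGG ATT TTA AAG CAT GAG GAT TCC ATG AGG TAG AAC AAC — ATG at 38, stop TAG at 44 → 9 nt.
Frame 3: GGC TTT GGG AAT GGA TTT TAA AGC ATG AGG ATT CCA TGA GGT AGA ACA ACA — ATG at 27, stop TGA at 39 → 15 nt.
Longest ORF is 18 nt in frame 1 (positions 13–30).

1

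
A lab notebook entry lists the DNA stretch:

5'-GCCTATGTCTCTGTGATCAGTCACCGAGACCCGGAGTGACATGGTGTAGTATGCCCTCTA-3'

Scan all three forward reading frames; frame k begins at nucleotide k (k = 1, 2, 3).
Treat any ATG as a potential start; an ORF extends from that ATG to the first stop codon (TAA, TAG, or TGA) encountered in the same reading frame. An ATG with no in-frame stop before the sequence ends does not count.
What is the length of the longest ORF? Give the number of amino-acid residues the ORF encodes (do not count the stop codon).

3

Frame 1: GCC TAT GTC TCT GTG ATC AGT CAC CGA GAC CCG GAG TGA CAT GGT GTA GTA TGC CCT CTA — no ATG→stop ORF.
Frame 2: CCT ATG TCT CTG TGA TCA GTC ACC GAG ACC CGG AGT GAC ATG GTG TAG TAT GCC CTC — ATG at 5, stop TGA at 14 → 12 nt; ATG at 41, stop TAG at 47 → 9 nt.
Frame 3: CTA TGT CTC TGT GAT CAG TCA CCG AGA CCC GGA GTG ACA TGG TGT AGT ATG CCC TCT — no ATG→stop ORF.
Longest: frame 2, positions 5–16, 12 nt = 4 codons = 3 aa. → 3 amino acids.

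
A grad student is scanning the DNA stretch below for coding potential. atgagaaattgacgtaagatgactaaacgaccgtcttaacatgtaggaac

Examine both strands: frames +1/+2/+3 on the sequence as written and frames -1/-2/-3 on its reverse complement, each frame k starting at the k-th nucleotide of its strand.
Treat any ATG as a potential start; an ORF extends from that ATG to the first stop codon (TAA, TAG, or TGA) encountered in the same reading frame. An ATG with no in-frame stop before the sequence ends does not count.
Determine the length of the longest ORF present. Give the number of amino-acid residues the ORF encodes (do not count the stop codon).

6

Reverse complement (5'→3'): GTTCCTACATGTTAAGACGGTCGTTTAGTCATCTTACGTCAATTTCTCAT
Frame +1: ATG AGA AAT TGA CGT AAG ATG ACT AAA CGA CCG TCT TAA CAT GTA GGA — ATG at 1, stop TGA at 10 → 12 nt; ATG at 19, stop TAA at 37 → 21 nt.
Frame +2: TGA GAA ATT GAC GTA AGA TGA CTA AAC GAC CGT CTT AAC ATG TAG GAA — ATG at 41, stop TAG at 44 → 6 nt.
Frame +3: GAG AAA TTG ACG TAA GAT GAC TAA ACG ACC GTC TTA ACA TGT AGG AAC — no ATG→stop ORF.
Frame -1: GTT CCT ACA TGT TAA GAC GGT CGT TTA GTC ATC TTA CGT CAA TTT CTC — no ATG→stop ORF.
Frame -2: TTC CTA CAT GTT AAG ACG GTC GTT TAG TCA TCT TAC GTC AAT TTC TCA — no ATG→stop ORF.
Frame -3: TCC TAC ATG TTA AGA CGG TCG TTT AGT CAT CTT ACG TCA ATT TCT CAT — no ATG→stop ORF.
Longest: frame +1, positions 19–39, 21 nt = 7 codons = 6 aa. → 6 amino acids.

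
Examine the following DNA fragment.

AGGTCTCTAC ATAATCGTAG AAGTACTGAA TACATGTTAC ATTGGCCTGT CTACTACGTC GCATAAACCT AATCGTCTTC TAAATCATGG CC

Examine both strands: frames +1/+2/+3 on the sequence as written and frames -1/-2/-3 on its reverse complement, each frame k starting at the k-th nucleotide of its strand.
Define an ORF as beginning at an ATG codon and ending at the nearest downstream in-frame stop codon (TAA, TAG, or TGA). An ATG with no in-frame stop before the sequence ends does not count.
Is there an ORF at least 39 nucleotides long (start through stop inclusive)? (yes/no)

no

Reverse complement (5'→3'): GGCCATGATTTAGAAGACGATTAGGTTTATGCGACGTAGTAGACAGGCCAATGTAACATGTATTCAGTACTTCTACGATTATGTAGAGACCT
Frame +1: AGG TCT CTA CAT AAT CGT AGA AGT ACT GAA TAC ATG TTA CAT TGG CCT GTC TAC TAC GTC GCA TAA ACC TAA TCG TCT TCT AAA TCA TGG — ATG at 34, stop TAA at 64 → 33 nt.
Frame +2: GGT CTC TAC ATA ATC GTA GAA GTA CTG AAT ACA TGT TAC ATT GGC CTG TCT ACT ACG TCG CAT AAA CCT AAT CGT CTT CTA AAT CAT GGC — no ATG→stop ORF.
Frame +3: GTC TCT ACA TAA TCG TAG AAG TAC TGA ATA CAT GTT ACA TTG GCC TGT CTA CTA CGT CGC ATA AAC CTA ATC GTC TTC TAA ATC ATG GCC — no ATG→stop ORF.
Frame -1: GGC CAT GAT TTA GAA GAC GAT TAG GTT TAT GCG ACG TAG TAG ACA GGC CAA TGT AAC ATG TAT TCA GTA CTT CTA CGA TTA TGT AGA GAC — no ATG→stop ORF.
Frame -2: GCC ATG ATT TAG AAG ACG ATT AGG TTT ATG CGA CGT AGT AGA CAG GCC AAT GTA ACA TGT ATT CAG TAC TTC TAC GAT TAT GTA GAG ACC — ATG at 5, stop TAG at 11 → 9 nt.
Frame -3: CCA TGA TTT AGA AGA CGA TTA GGT TTA TGC GAC GTA GTA GAC AGG CCA ATG TAA CAT GTA TTC AGT ACT TCT ACG ATT ATG TAG AGA CCT — ATG at 51, stop TAA at 54 → 6 nt; ATG at 81, stop TAG at 84 → 6 nt.
Largest ORF found is 33 nucleotides < 39, so no.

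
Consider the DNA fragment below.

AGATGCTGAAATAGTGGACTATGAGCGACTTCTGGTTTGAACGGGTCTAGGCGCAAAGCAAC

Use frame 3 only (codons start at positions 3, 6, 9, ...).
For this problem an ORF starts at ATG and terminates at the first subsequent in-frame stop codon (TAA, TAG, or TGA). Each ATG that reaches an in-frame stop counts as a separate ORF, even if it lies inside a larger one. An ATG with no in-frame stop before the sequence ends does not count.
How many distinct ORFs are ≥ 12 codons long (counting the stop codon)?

Frame 3: ATG CTG AAA TAG TGG ACT ATG AGC GAC TTC TGG TTT GAA CGG GTC TAG GCG CAA AGC AAC — ATG at 3, stop TAG at 12 → 12 nt; ATG at 21, stop TAG at 48 → 30 nt.
No ORF reaches 12 codons. Count = 0.

0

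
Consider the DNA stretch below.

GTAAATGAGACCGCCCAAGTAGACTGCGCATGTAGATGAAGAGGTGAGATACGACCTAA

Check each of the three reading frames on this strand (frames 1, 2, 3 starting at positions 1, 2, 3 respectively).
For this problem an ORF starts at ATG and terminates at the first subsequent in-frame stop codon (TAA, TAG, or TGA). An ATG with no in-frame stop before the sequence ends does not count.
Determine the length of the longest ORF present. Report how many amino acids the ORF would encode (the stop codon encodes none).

Frame 1: GTA AAT GAG ACC GCC CAA GTA GAC TGC GCA TGT AGA TGA AGA GGT GAG ATA CGA CCT — no ATG→stop ORF.
Frame 2: TAA ATG AGA CCG CCC AAG TAG ACT GCG CAT GTA GAT GAA GAG GTG AGA TAC GAC CTA — ATG at 5, stop TAG at 20 → 18 nt.
Frame 3: AAA TGA GAC CGC CCA AGT AGA CTG CGC ATG TAG ATG AAG AGG TGA GAT ACG ACC TAA — ATG at 30, stop TAG at 33 → 6 nt; ATG at 36, stop TGA at 45 → 12 nt.
Longest: frame 2, positions 5–22, 18 nt = 6 codons = 5 aa. → 5 amino acids.

5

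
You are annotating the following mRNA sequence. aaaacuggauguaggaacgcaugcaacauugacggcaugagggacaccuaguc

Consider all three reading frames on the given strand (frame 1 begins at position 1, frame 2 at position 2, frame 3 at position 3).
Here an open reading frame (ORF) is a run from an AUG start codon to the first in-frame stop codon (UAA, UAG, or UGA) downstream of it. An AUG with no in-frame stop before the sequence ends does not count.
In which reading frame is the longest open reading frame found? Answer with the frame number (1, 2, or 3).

Frame 1: AAA ACU GGA UGU AGG AAC GCA UGC AAC AUU GAC GGC AUG AGG GAC ACC UAG — AUG at 37, stop UAG at 49 → 15 nt.
Frame 2: AAA CUG GAU GUA GGA ACG CAU GCA ACA UUG ACG GCA UGA GGG ACA CCU AGU — no AUG→stop ORF.
Frame 3: AAC UGG AUG UAG GAA CGC AUG CAA CAU UGA CGG CAU GAG GGA CAC CUA GUC — AUG at 9, stop UAG at 12 → 6 nt; AUG at 21, stop UGA at 30 → 12 nt.
Longest ORF is 15 nt in frame 1 (positions 37–51).

1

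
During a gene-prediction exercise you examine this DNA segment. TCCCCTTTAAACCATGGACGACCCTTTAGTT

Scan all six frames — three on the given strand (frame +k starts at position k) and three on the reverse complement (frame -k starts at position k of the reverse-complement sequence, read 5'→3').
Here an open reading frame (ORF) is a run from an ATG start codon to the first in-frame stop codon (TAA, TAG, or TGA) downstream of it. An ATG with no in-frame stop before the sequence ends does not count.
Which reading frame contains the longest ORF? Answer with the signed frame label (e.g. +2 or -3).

Reverse complement (5'→3'): AACTAAAGGGTCGTCCATGGTTTAAAGGGGA
Frame +1: TCC CCT TTA AAC CAT GGA CGA CCC TTT AGT — no ATG→stop ORF.
Frame +2: CCC CTT TAA ACC ATG GAC GAC CCT TTA GTT — no ATG→stop ORF.
Frame +3: CCC TTT AAA CCA TGG ACG ACC CTT TAG — no ATG→stop ORF.
Frame -1: AAC TAA AGG GTC GTC CAT GGT TTA AAG GGG — no ATG→stop ORF.
Frame -2: ACT AAA GGG TCG TCC ATG GTT TAA AGG GGA — ATG at 17, stop TAA at 23 → 9 nt.
Frame -3: CTA AAG GGT CGT CCA TGG TTT AAA GGG — no ATG→stop ORF.
Longest ORF is 9 nt in frame -2 (positions 17–25).

-2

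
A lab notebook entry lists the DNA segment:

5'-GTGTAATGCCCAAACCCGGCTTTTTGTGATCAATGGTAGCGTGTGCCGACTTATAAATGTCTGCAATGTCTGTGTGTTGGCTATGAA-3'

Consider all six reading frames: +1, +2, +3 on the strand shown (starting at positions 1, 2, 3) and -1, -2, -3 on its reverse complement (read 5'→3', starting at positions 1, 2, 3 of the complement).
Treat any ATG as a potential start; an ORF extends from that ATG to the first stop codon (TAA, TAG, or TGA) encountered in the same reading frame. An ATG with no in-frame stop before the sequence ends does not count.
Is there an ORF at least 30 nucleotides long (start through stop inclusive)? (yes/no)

yes

Reverse complement (5'→3'): TTCATAGCCAACACACAGACATTGCAGACATTTATAAGTCGGCACACGCTACCATTGATCACAAAAAGCCGGGTTTGGGCATTACAC
Frame +1: GTG TAA TGC CCA AAC CCG GCT TTT TGT GAT CAA TGG TAG CGT GTG CCG ACT TAT AAA TGT CTG CAA TGT CTG TGT GTT GGC TAT GAA — no ATG→stop ORF.
Frame +2: TGT AAT GCC CAA ACC CGG CTT TTT GTG ATC AAT GGT AGC GTG TGC CGA CTT ATA AAT GTC TGC AAT GTC TGT GTG TTG GCT ATG — no ATG→stop ORF.
Frame +3: GTA ATG CCC AAA CCC GGC TTT TTG TGA TCA ATG GTA GCG TGT GCC GAC TTA TAA ATG TCT GCA ATG TCT GTG TGT TGG CTA TGA — ATG at 6, stop TGA at 27 → 24 nt; ATG at 33, stop TAA at 54 → 24 nt; ATG at 57, stop TGA at 84 → 30 nt; ATG at 66, stop TGA at 84 → 21 nt.
Frame -1: TTC ATA GCC AAC ACA CAG ACA TTG CAG ACA TTT ATA AGT CGG CAC ACG CTA CCA TTG ATC ACA AAA AGC CGG GTT TGG GCA TTA CAC — no ATG→stop ORF.
Frame -2: TCA TAG CCA ACA CAC AGA CAT TGC AGA CAT TTA TAA GTC GGC ACA CGC TAC CAT TGA TCA CAA AAA GCC GGG TTT GGG CAT TAC — no ATG→stop ORF.
Frame -3: CAT AGC CAA CAC ACA GAC ATT GCA GAC ATT TAT AAG TCG GCA CAC GCT ACC ATT GAT CAC AAA AAG CCG GGT TTG GGC ATT ACA — no ATG→stop ORF.
Frame +3 has an ORF of 30 nucleotides (positions 57–86) ≥ 30, so yes.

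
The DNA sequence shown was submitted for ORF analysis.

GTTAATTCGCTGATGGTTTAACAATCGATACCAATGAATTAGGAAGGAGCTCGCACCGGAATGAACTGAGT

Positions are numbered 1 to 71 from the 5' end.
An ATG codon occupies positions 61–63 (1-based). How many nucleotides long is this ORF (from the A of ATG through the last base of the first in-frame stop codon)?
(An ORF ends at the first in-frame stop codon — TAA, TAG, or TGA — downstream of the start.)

Codons from position 61: ATG (61–63), AAC (64–66), TGA (67–69).
TGA is the first in-frame stop; ORF spans 61–69, 9 nucleotides.

9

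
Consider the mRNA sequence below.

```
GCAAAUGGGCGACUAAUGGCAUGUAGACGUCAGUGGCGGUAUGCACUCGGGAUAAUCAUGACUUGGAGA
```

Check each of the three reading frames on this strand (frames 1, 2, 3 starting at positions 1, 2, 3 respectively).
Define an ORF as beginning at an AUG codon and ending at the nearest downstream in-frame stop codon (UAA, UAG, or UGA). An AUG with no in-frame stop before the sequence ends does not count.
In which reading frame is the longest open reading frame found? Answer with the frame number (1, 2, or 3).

2

Frame 1: GCA AAU GGG CGA CUA AUG GCA UGU AGA CGU CAG UGG CGG UAU GCA CUC GGG AUA AUC AUG ACU UGG AGA — no AUG→stop ORF.
Frame 2: CAA AUG GGC GAC UAA UGG CAU GUA GAC GUC AGU GGC GGU AUG CAC UCG GGA UAA UCA UGA CUU GGA — AUG at 5, stop UAA at 14 → 12 nt; AUG at 41, stop UAA at 53 → 15 nt.
Frame 3: AAA UGG GCG ACU AAU GGC AUG UAG ACG UCA GUG GCG GUA UGC ACU CGG GAU AAU CAU GAC UUG GAG — AUG at 21, stop UAG at 24 → 6 nt.
Longest ORF is 15 nt in frame 2 (positions 41–55).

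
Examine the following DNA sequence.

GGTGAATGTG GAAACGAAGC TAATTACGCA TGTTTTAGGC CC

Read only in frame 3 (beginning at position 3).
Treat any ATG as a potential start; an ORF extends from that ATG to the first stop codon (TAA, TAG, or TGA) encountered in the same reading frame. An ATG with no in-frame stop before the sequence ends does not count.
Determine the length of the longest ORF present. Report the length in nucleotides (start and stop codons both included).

Frame 3: TGA ATG TGG AAA CGA AGC TAA TTA CGC ATG TTT TAG GCC — ATG at 6, stop TAA at 21 → 18 nt; ATG at 30, stop TAG at 36 → 9 nt.
Longest: frame 3, positions 6–23, 18 nt = 6 codons = 5 aa. → 18 nucleotides.

18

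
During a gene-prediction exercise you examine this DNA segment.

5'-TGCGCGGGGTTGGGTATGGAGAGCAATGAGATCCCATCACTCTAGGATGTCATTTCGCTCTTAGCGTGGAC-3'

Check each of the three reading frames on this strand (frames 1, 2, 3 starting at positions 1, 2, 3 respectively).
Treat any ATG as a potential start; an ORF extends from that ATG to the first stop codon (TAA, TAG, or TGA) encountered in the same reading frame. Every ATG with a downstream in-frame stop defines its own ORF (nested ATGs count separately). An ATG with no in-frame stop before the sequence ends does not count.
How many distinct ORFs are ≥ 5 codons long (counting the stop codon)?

3

Frame 1: TGC GCG GGG TTG GGT ATG GAG AGC AAT GAG ATC CCA TCA CTC TAG GAT GTC ATT TCG CTC TTA GCG TGG — ATG at 16, stop TAG at 43 → 30 nt.
Frame 2: GCG CGG GGT TGG GTA TGG AGA GCA ATG AGA TCC CAT CAC TCT AGG ATG TCA TTT CGC TCT TAG CGT GGA — ATG at 26, stop TAG at 62 → 39 nt; ATG at 47, stop TAG at 62 → 18 nt.
Frame 3: CGC GGG GTT GGG TAT GGA GAG CAA TGA GAT CCC ATC ACT CTA GGA TGT CAT TTC GCT CTT AGC GTG GAC — no ATG→stop ORF.
ORFs ≥ 5 codons: frame 1 16–45 (10 codons), frame 2 26–64 (13 codons), frame 2 47–64 (6 codons). Count = 3.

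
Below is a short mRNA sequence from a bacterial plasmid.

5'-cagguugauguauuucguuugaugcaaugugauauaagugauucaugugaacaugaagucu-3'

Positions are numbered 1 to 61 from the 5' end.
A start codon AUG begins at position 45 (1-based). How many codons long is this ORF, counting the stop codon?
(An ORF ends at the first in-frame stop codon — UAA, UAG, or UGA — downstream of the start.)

2

Codons from position 45: AUG (45–47), UGA (48–50).
UGA is the first in-frame stop; that's 2 codons including the stop.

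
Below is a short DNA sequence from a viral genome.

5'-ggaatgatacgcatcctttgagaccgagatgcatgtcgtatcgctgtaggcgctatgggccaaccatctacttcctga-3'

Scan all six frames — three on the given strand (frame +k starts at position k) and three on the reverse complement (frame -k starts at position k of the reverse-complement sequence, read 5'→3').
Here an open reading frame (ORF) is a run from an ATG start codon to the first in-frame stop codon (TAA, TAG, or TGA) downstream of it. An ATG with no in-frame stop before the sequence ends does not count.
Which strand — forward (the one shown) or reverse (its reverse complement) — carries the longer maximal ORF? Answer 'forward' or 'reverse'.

forward

Reverse complement (5'→3'): TCAGGAAGTAGATGGTTGGCCCATAGCGCCTACAGCGATACGACATGCATCTCGGTCTCAAAGGATGCGTATCATTCC
Frame +1: GGA ATG ATA CGC ATC CTT TGA GAC CGA GAT GCA TGT CGT ATC GCT GTA GGC GCT ATG GGC CAA CCA TCT ACT TCC TGA — ATG at 4, stop TGA at 19 → 18 nt; ATG at 55, stop TGA at 76 → 24 nt.
Frame +2: GAA TGA TAC GCA TCC TTT GAG ACC GAG ATG CAT GTC GTA TCG CTG TAG GCG CTA TGG GCC AAC CAT CTA CTT CCT — ATG at 29, stop TAG at 47 → 21 nt.
Frame +3: AAT GAT ACG CAT CCT TTG AGA CCG AGA TGC ATG TCG TAT CGC TGT AGG CGC TAT GGG CCA ACC ATC TAC TTC CTG — no ATG→stop ORF.
Frame -1: TCA GGA AGT AGA TGG TTG GCC CAT AGC GCC TAC AGC GAT ACG ACA TGC ATC TCG GTC TCA AAG GAT GCG TAT CAT TCC — no ATG→stop ORF.
Frame -2: CAG GAA GTA GAT GGT TGG CCC ATA GCG CCT ACA GCG ATA CGA CAT GCA TCT CGG TCT CAA AGG ATG CGT ATC ATT — no ATG→stop ORF.
Frame -3: AGG AAG TAG ATG GTT GGC CCA TAG CGC CTA CAG CGA TAC GAC ATG CAT CTC GGT CTC AAA GGA TGC GTA TCA TTC — ATG at 12, stop TAG at 24 → 15 nt.
Forward-strand max 24 nt; reverse-strand max 15 nt. The forward strand has the longer ORF.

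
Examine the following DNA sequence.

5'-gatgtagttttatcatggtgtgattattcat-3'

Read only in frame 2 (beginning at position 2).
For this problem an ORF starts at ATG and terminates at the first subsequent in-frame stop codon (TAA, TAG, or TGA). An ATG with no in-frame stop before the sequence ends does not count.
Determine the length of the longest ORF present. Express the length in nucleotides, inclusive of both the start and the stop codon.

6

Frame 2: ATG TAG TTT TAT CAT GGT GTG ATT ATT CAT — ATG at 2, stop TAG at 5 → 6 nt.
Longest: frame 2, positions 2–7, 6 nt = 2 codons = 1 aa. → 6 nucleotides.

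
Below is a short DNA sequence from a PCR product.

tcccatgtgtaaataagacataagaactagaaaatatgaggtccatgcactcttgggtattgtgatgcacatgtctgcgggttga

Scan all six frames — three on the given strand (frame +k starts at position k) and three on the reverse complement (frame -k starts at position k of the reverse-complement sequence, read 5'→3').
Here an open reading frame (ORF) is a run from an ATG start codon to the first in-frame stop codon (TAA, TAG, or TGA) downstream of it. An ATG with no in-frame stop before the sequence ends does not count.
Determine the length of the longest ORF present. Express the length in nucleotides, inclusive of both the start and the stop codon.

30

Reverse complement (5'→3'): TCAACCCGCAGACATGTGCATCACAATACCCAAGAGTGCATGGACCTCATATTTTCTAGTTCTTATGTCTTATTTACACATGGGA
Frame +1: TCC CAT GTG TAA ATA AGA CAT AAG AAC TAG AAA ATA TGA GGT CCA TGC ACT CTT GGG TAT TGT GAT GCA CAT GTC TGC GGG TTG — no ATG→stop ORF.
Frame +2: CCC ATG TGT AAA TAA GAC ATA AGA ACT AGA AAA TAT GAG GTC CAT GCA CTC TTG GGT ATT GTG ATG CAC ATG TCT GCG GGT TGA — ATG at 5, stop TAA at 14 → 12 nt; ATG at 65, stop TGA at 83 → 21 nt; ATG at 71, stop TGA at 83 → 15 nt.
Frame +3: CCA TGT GTA AAT AAG ACA TAA GAA CTA GAA AAT ATG AGG TCC ATG CAC TCT TGG GTA TTG TGA TGC ACA TGT CTG CGG GTT — ATG at 36, stop TGA at 63 → 30 nt; ATG at 45, stop TGA at 63 → 21 nt.
Frame -1: TCA ACC CGC AGA CAT GTG CAT CAC AAT ACC CAA GAG TGC ATG GAC CTC ATA TTT TCT AGT TCT TAT GTC TTA TTT ACA CAT GGG — no ATG→stop ORF.
Frame -2: CAA CCC GCA GAC ATG TGC ATC ACA ATA CCC AAG AGT GCA TGG ACC TCA TAT TTT CTA GTT CTT ATG TCT TAT TTA CAC ATG GGA — no ATG→stop ORF.
Frame -3: AAC CCG CAG ACA TGT GCA TCA CAA TAC CCA AGA GTG CAT GGA CCT CAT ATT TTC TAG TTC TTA TGT CTT ATT TAC ACA TGG — no ATG→stop ORF.
Longest: frame +3, positions 36–65, 30 nt = 10 codons = 9 aa. → 30 nucleotides.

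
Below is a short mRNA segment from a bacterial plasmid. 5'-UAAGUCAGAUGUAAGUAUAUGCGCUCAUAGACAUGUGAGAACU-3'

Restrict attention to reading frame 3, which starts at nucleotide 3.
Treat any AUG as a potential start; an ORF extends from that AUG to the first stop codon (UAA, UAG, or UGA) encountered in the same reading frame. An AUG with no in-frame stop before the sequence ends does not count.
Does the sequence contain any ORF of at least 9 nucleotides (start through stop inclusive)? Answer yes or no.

no

Frame 3: AGU CAG AUG UAA GUA UAU GCG CUC AUA GAC AUG UGA GAA — AUG at 9, stop UAA at 12 → 6 nt; AUG at 33, stop UGA at 36 → 6 nt.
Largest ORF found is 6 nucleotides < 9, so no.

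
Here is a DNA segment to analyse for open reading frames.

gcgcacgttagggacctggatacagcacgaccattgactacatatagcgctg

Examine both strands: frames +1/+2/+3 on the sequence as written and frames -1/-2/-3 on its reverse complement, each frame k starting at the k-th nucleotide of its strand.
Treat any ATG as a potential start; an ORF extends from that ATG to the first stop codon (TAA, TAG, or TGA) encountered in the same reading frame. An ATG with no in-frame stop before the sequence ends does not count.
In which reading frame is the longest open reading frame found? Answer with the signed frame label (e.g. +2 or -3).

Reverse complement (5'→3'): CAGCGCTATATGTAGTCAATGGTCGTGCTGTATCCAGGTCCCTAACGTGCGC
Frame +1: GCG CAC GTT AGG GAC CTG GAT ACA GCA CGA CCA TTG ACT ACA TAT AGC GCT — no ATG→stop ORF.
Frame +2: CGC ACG TTA GGG ACC TGG ATA CAG CAC GAC CAT TGA CTA CAT ATA GCG CTG — no ATG→stop ORF.
Frame +3: GCA CGT TAG GGA CCT GGA TAC AGC ACG ACC ATT GAC TAC ATA TAG CGC — no ATG→stop ORF.
Frame -1: CAG CGC TAT ATG TAG TCA ATG GTC GTG CTG TAT CCA GGT CCC TAA CGT GCG — ATG at 10, stop TAG at 13 → 6 nt; ATG at 19, stop TAA at 43 → 27 nt.
Frame -2: AGC GCT ATA TGT AGT CAA TGG TCG TGC TGT ATC CAG GTC CCT AAC GTG CGC — no ATG→stop ORF.
Frame -3: GCG CTA TAT GTA GTC AAT GGT CGT GCT GTA TCC AGG TCC CTA ACG TGC — no ATG→stop ORF.
Longest ORF is 27 nt in frame -1 (positions 19–45).

-1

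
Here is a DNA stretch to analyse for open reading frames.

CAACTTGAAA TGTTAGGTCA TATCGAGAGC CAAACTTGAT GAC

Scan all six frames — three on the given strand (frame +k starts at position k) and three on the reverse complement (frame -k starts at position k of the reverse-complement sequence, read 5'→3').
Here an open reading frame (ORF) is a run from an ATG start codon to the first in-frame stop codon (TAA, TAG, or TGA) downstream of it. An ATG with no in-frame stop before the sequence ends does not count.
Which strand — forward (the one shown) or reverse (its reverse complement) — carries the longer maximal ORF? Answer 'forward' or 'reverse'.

forward

Reverse complement (5'→3'): GTCATCAAGTTTGGCTCTCGATATGACCTAACATTTCAAGTTG
Frame +1: CAA CTT GAA ATG TTA GGT CAT ATC GAG AGC CAA ACT TGA TGA — ATG at 10, stop TGA at 37 → 30 nt.
Frame +2: AAC TTG AAA TGT TAG GTC ATA TCG AGA GCC AAA CTT GAT GAC — no ATG→stop ORF.
Frame +3: ACT TGA AAT GTT AGG TCA TAT CGA GAG CCA AAC TTG ATG — no ATG→stop ORF.
Frame -1: GTC ATC AAG TTT GGC TCT CGA TAT GAC CTA ACA TTT CAA GTT — no ATG→stop ORF.
Frame -2: TCA TCA AGT TTG GCT CTC GAT ATG ACC TAA CAT TTC AAG TTG — ATG at 23, stop TAA at 29 → 9 nt.
Frame -3: CAT CAA GTT TGG CTC TCG ATA TGA CCT AAC ATT TCA AGT — no ATG→stop ORF.
Forward-strand max 30 nt; reverse-strand max 9 nt. The forward strand has the longer ORF.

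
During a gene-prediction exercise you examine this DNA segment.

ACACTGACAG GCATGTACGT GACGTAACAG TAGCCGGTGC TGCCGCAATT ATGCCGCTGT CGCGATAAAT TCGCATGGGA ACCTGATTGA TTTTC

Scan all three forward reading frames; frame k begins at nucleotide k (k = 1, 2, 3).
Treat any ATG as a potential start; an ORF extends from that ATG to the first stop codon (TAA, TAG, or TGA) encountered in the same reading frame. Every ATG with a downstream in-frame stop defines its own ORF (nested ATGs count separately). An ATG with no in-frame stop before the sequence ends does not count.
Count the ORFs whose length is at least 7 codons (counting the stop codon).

Frame 1: ACA CTG ACA GGC ATG TAC GTG ACG TAA CAG TAG CCG GTG CTG CCG CAA TTA TGC CGC TGT CGC GAT AAA TTC GCA TGG GAA CCT GAT TGA TTT — ATG at 13, stop TAA at 25 → 15 nt.
Frame 2: CAC TGA CAG GCA TGT ACG TGA CGT AAC AGT AGC CGG TGC TGC CGC AAT TAT GCC GCT GTC GCG ATA AAT TCG CAT GGG AAC CTG ATT GAT TTT — no ATG→stop ORF.
Frame 3: ACT GAC AGG CAT GTA CGT GAC GTA ACA GTA GCC GGT GCT GCC GCA ATT ATG CCG CTG TCG CGA TAA ATT CGC ATG GGA ACC TGA TTG ATT TTC — ATG at 51, stop TAA at 66 → 18 nt; ATG at 75, stop TGA at 84 → 12 nt.
No ORF reaches 7 codons. Count = 0.

0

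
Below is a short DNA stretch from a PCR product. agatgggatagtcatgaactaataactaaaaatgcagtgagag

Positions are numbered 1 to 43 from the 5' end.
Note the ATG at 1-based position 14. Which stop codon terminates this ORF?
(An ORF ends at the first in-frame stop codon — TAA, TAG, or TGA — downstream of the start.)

TAA

Codons from position 14: ATG (14–16), AAC (17–19), TAA (20–22).
The first in-frame stop codon is TAA.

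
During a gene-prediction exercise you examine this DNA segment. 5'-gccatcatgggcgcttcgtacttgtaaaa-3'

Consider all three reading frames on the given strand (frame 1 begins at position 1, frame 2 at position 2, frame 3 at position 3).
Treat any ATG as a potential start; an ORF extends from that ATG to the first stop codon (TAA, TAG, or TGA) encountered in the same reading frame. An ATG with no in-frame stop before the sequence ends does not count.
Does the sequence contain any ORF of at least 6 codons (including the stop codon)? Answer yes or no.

yes

Frame 1: GCC ATC ATG GGC GCT TCG TAC TTG TAA — ATG at 7, stop TAA at 25 → 21 nt.
Frame 2: CCA TCA TGG GCG CTT CGT ACT TGT AAA — no ATG→stop ORF.
Frame 3: CAT CAT GGG CGC TTC GTA CTT GTA AAA — no ATG→stop ORF.
Frame 1 has an ORF of 7 codons (positions 7–27) ≥ 6, so yes.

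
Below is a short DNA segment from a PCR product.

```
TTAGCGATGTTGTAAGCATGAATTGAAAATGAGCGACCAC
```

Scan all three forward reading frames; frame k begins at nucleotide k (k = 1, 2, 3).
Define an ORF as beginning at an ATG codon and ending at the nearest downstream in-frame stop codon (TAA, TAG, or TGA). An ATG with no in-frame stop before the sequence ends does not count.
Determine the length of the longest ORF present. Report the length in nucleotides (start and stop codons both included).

Frame 1: TTA GCG ATG TTG TAA GCA TGA ATT GAA AAT GAG CGA CCA — ATG at 7, stop TAA at 13 → 9 nt.
Frame 2: TAG CGA TGT TGT AAG CAT GAA TTG AAA ATG AGC GAC CAC — no ATG→stop ORF.
Frame 3: AGC GAT GTT GTA AGC ATG AAT TGA AAA TGA GCG ACC — ATG at 18, stop TGA at 24 → 9 nt.
Longest: frame 1, positions 7–15, 9 nt = 3 codons = 2 aa. → 9 nucleotides.

9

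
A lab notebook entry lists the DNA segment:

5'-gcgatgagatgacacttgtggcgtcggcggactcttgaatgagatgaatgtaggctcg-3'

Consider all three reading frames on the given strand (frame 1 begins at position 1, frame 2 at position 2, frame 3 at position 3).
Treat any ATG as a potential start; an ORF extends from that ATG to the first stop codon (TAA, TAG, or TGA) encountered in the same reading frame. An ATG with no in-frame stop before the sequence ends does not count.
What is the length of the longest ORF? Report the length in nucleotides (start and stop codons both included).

Frame 1: GCG ATG AGA TGA CAC TTG TGG CGT CGG CGG ACT CTT GAA TGA GAT GAA TGT AGG CTC — ATG at 4, stop TGA at 10 → 9 nt.
Frame 2: CGA TGA GAT GAC ACT TGT GGC GTC GGC GGA CTC TTG AAT GAG ATG AAT GTA GGC TCG — no ATG→stop ORF.
Frame 3: GAT GAG ATG ACA CTT GTG GCG TCG GCG GAC TCT TGA ATG AGA TGA ATG TAG GCT — ATG at 9, stop TGA at 36 → 30 nt; ATG at 39, stop TGA at 45 → 9 nt; ATG at 48, stop TAG at 51 → 6 nt.
Longest: frame 3, positions 9–38, 30 nt = 10 codons = 9 aa. → 30 nucleotides.

30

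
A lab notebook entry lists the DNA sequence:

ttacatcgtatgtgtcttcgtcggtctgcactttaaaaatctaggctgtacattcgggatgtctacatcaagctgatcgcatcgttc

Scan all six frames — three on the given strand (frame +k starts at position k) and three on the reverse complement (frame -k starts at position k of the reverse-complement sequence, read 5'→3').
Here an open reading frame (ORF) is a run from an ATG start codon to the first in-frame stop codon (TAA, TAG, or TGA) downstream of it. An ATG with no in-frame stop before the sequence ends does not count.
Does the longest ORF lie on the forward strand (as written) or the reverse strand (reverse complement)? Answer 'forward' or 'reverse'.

Reverse complement (5'→3'): GAACGATGCGATCAGCTTGATGTAGACATCCCGAATGTACAGCCTAGATTTTTAAAGTGCAGACCGACGAAGACACATACGATGTAA
Frame +1: TTA CAT CGT ATG TGT CTT CGT CGG TCT GCA CTT TAA AAA TCT AGG CTG TAC ATT CGG GAT GTC TAC ATC AAG CTG ATC GCA TCG TTC — ATG at 10, stop TAA at 34 → 27 nt.
Frame +2: TAC ATC GTA TGT GTC TTC GTC GGT CTG CAC TTT AAA AAT CTA GGC TGT ACA TTC GGG ATG TCT ACA TCA AGC TGA TCG CAT CGT — ATG at 59, stop TGA at 74 → 18 nt.
Frame +3: ACA TCG TAT GTG TCT TCG TCG GTC TGC ACT TTA AAA ATC TAG GCT GTA CAT TCG GGA TGT CTA CAT CAA GCT GAT CGC ATC GTT — no ATG→stop ORF.
Frame -1: GAA CGA TGC GAT CAG CTT GAT GTA GAC ATC CCG AAT GTA CAG CCT AGA TTT TTA AAG TGC AGA CCG ACG AAG ACA CAT ACG ATG TAA — ATG at 82, stop TAA at 85 → 6 nt.
Frame -2: AAC GAT GCG ATC AGC TTG ATG TAG ACA TCC CGA ATG TAC AGC CTA GAT TTT TAA AGT GCA GAC CGA CGA AGA CAC ATA CGA TGT — ATG at 20, stop TAG at 23 → 6 nt; ATG at 35, stop TAA at 53 → 21 nt.
Frame -3: ACG ATG CGA TCA GCT TGA TGT AGA CAT CCC GAA TGT ACA GCC TAG ATT TTT AAA GTG CAG ACC GAC GAA GAC ACA TAC GAT GTA — ATG at 6, stop TGA at 18 → 15 nt.
Forward-strand max 27 nt; reverse-strand max 21 nt. The forward strand has the longer ORF.

forward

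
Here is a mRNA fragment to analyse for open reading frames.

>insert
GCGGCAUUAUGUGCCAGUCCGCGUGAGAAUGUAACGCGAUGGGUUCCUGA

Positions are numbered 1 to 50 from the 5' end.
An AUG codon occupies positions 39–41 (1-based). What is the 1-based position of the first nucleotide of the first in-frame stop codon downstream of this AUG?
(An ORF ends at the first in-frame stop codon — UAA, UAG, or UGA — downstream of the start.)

Codons from position 39: AUG (39–41), GGU (42–44), UCC (45–47), UGA (48–50).
UGA is a stop codon; it begins at position 48.

48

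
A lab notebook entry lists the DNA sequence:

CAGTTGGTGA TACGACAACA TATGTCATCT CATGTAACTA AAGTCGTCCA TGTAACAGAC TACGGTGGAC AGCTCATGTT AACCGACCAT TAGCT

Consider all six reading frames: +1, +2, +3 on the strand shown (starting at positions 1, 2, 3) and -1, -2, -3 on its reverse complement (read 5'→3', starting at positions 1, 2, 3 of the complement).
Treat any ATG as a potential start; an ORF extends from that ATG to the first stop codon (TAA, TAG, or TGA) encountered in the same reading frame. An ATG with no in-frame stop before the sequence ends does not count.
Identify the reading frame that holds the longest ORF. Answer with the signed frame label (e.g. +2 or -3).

+1

Reverse complement (5'→3'): AGCTAATGGTCGGTTAACATGAGCTGTCCACCGTAGTCTGTTACATGGACGACTTTAGTTACATGAGATGACATATGTTGTCGTATCACCAACTG
Frame +1: CAG TTG GTG ATA CGA CAA CAT ATG TCA TCT CAT GTA ACT AAA GTC GTC CAT GTA ACA GAC TAC GGT GGA CAG CTC ATG TTA ACC GAC CAT TAG — ATG at 22, stop TAG at 91 → 72 nt; ATG at 76, stop TAG at 91 → 18 nt.
Frame +2: AGT TGG TGA TAC GAC AAC ATA TGT CAT CTC ATG TAA CTA AAG TCG TCC ATG TAA CAG ACT ACG GTG GAC AGC TCA TGT TAA CCG ACC ATT AGC — ATG at 32, stop TAA at 35 → 6 nt; ATG at 50, stop TAA at 53 → 6 nt.
Frame +3: GTT GGT GAT ACG ACA ACA TAT GTC ATC TCA TGT AAC TAA AGT CGT CCA TGT AAC AGA CTA CGG TGG ACA GCT CAT GTT AAC CGA CCA TTA GCT — no ATG→stop ORF.
Frame -1: AGC TAA TGG TCG GTT AAC ATG AGC TGT CCA CCG TAG TCT GTT ACA TGG ACG ACT TTA GTT ACA TGA GAT GAC ATA TGT TGT CGT ATC ACC AAC — ATG at 19, stop TAG at 34 → 18 nt.
Frame -2: GCT AAT GGT CGG TTA ACA TGA GCT GTC CAC CGT AGT CTG TTA CAT GGA CGA CTT TAG TTA CAT GAG ATG ACA TAT GTT GTC GTA TCA CCA ACT — no ATG→stop ORF.
Frame -3: CTA ATG GTC GGT TAA CAT GAG CTG TCC ACC GTA GTC TGT TAC ATG GAC GAC TTT AGT TAC ATG AGA TGA CAT ATG TTG TCG TAT CAC CAA CTG — ATG at 6, stop TAA at 15 → 12 nt; ATG at 45, stop TGA at 69 → 27 nt; ATG at 63, stop TGA at 69 → 9 nt.
Longest ORF is 72 nt in frame +1 (positions 22–93).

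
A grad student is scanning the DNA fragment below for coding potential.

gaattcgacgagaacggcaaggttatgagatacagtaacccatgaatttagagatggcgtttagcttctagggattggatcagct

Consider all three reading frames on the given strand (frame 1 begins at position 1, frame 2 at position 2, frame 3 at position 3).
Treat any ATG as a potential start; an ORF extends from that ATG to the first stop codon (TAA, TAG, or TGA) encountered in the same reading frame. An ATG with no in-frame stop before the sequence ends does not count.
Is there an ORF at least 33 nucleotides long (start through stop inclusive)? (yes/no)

no

Frame 1: GAA TTC GAC GAG AAC GGC AAG GTT ATG AGA TAC AGT AAC CCA TGA ATT TAG AGA TGG CGT TTA GCT TCT AGG GAT TGG ATC AGC — ATG at 25, stop TGA at 43 → 21 nt.
Frame 2: AAT TCG ACG AGA ACG GCA AGG TTA TGA GAT ACA GTA ACC CAT GAA TTT AGA GAT GGC GTT TAG CTT CTA GGG ATT GGA TCA GCT — no ATG→stop ORF.
Frame 3: ATT CGA CGA GAA CGG CAA GGT TAT GAG ATA CAG TAA CCC ATG AAT TTA GAG ATG GCG TTT AGC TTC TAG GGA TTG GAT CAG — ATG at 42, stop TAG at 69 → 30 nt; ATG at 54, stop TAG at 69 → 18 nt.
Largest ORF found is 30 nucleotides < 33, so no.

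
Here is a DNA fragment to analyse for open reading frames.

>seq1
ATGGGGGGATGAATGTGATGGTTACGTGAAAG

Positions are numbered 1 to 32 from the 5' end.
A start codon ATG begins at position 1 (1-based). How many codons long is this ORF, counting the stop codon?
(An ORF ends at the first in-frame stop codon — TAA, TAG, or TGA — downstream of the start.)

Codons from position 1: ATG (1–3), GGG (4–6), GGA (7–9), TGA (10–12).
TGA is the first in-frame stop; that's 4 codons including the stop.

4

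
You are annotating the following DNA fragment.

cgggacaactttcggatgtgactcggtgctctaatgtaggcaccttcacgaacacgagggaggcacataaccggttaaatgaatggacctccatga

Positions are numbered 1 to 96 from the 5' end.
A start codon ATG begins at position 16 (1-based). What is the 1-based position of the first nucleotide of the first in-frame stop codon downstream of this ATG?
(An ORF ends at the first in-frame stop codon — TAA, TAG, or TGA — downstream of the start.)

Codons from position 16: ATG (16–18), TGA (19–21).
TGA is a stop codon; it begins at position 19.

19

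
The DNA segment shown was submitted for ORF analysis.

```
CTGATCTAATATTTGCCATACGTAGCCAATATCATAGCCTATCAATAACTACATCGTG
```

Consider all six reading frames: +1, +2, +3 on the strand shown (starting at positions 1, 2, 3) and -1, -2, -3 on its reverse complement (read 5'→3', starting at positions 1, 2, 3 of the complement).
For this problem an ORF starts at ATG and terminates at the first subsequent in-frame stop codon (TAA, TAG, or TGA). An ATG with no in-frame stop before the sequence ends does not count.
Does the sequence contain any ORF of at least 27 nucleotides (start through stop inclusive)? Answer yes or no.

Reverse complement (5'→3'): CACGATGTAGTTATTGATAGGCTATGATATTGGCTACGTATGGCAAATATTAGATCAG
Frame +1: CTG ATC TAA TAT TTG CCA TAC GTA GCC AAT ATC ATA GCC TAT CAA TAA CTA CAT CGT — no ATG→stop ORF.
Frame +2: TGA TCT AAT ATT TGC CAT ACG TAG CCA ATA TCA TAG CCT ATC AAT AAC TAC ATC GTG — no ATG→stop ORF.
Frame +3: GAT CTA ATA TTT GCC ATA CGT AGC CAA TAT CAT AGC CTA TCA ATA ACT ACA TCG — no ATG→stop ORF.
Frame -1: CAC GAT GTA GTT ATT GAT AGG CTA TGA TAT TGG CTA CGT ATG GCA AAT ATT AGA TCA — no ATG→stop ORF.
Frame -2: ACG ATG TAG TTA TTG ATA GGC TAT GAT ATT GGC TAC GTA TGG CAA ATA TTA GAT CAG — ATG at 5, stop TAG at 8 → 6 nt.
Frame -3: CGA TGT AGT TAT TGA TAG GCT ATG ATA TTG GCT ACG TAT GGC AAA TAT TAG ATC — ATG at 24, stop TAG at 51 → 30 nt.
Frame -3 has an ORF of 30 nucleotides (positions 24–53) ≥ 27, so yes.

yes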